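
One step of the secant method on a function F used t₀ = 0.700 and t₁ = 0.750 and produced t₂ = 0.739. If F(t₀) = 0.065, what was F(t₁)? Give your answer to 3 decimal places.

-0.018

The secant line through (0.700, 0.065) and (0.750, F(t₁)) crosses zero at t₂ = 0.739.
So (0.700, 0.065), (0.750, F(t₁)), (0.739, 0) are collinear:
F(t₁) = 0.065 · (0.750 − 0.739) / (0.700 − 0.739) = 0.065 · (0.01100)/(-0.03900) = -0.01833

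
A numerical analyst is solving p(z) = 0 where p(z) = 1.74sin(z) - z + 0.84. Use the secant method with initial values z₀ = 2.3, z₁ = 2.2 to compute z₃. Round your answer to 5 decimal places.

2.22294

p(2.3) = -0.1624729, p(2.2) = 0.0467837
z₂ = 2.2000000 − 0.0467837·(2.2000000 − 2.3000000) / (0.0467837 − (-0.1624729)) = 2.2000000 − (-0.0046784)/(0.2092567) = 2.2223571
p(2.2223571) = 0.0011835
z₃ = 2.2223571 − 0.0011835·(2.2223571 − 2.2000000) / (0.0011835 − 0.0467837) = 2.2223571 − (0.0000265)/(-0.0456003) = 2.2229373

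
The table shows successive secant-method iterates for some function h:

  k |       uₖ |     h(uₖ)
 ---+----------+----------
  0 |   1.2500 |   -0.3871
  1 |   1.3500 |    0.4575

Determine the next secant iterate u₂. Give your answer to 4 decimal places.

1.2958

u₂ = 1.3500 − 0.4575·(1.3500 − 1.2500) / (0.4575 − (-0.3871))
   = 1.3500 − (0.045750)/(0.844600) = 1.295832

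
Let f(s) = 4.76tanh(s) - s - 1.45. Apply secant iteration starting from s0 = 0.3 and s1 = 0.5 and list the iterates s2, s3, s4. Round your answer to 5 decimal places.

0.41854, 0.41334, 0.41358

f(0.3) = -0.3633520, f(0.5) = 0.2496777
s2 = 0.5000000 − 0.2496777·(0.5000000 − 0.3000000) / (0.2496777 − (-0.3633520)) = 0.5000000 − (0.0499355)/(0.6130296) = 0.4185430
f(0.4185430) = 0.0149999
s3 = 0.4185430 − 0.0149999·(0.4185430 − 0.5000000) / (0.0149999 − 0.2496777) = 0.4185430 − (-0.0012219)/(-0.2346777) = 0.4133365
f(0.4133365) = -0.0007389
s4 = 0.4133365 − (-0.0007389)·(0.4133365 − 0.4185430) / (-0.0007389 − 0.0149999) = 0.4133365 − (0.0000038)/(-0.0157389) = 0.4135810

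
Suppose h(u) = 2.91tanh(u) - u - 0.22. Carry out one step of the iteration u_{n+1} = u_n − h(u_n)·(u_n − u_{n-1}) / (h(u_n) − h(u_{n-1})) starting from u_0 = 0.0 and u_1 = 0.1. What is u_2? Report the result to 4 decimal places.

0.1158

h(0.0) = -0.220000, h(0.1) = -0.029966
u_2 = 0.100000 − (-0.029966)·(0.100000 − 0.000000) / (-0.029966 − (-0.220000)) = 0.100000 − (-0.002997)/(0.190034) = 0.115769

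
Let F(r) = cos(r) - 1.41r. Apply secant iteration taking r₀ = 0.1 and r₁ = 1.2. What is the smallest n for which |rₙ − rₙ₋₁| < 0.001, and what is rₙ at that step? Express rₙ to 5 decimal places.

F(0.1) = 0.8540042, F(1.2) = -1.3296422
r₂ = 1.2000000 − (-1.3296422)·(1.1000000)/(-2.1836464) = 0.5302000;  |Δ| = 0.6698000
F(0.5302000) = 0.1151240
r₃ = 0.5302000 − 0.1151240·(-0.6698000)/(1.4447663) = 0.5835720;  |Δ| = 0.0533720
F(0.5835720) = 0.0116633
r₄ = 0.5835720 − 0.0116633·(0.0533720)/(-0.1034607) = 0.5895887;  |Δ| = 0.0060167
F(0.5895887) = -0.0001506
r₅ = 0.5895887 − (-0.0001506)·(0.0060167)/(-0.0118139) = 0.5895120;  |Δ| = 0.0000767
|r₅ − r₄| = 0.0000767 < 0.001

n = 5, rₙ = 0.58951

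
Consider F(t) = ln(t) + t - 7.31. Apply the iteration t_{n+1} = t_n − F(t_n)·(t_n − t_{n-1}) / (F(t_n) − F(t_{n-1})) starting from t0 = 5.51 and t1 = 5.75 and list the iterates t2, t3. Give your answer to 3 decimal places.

5.589, 5.589

F(5.51) = -0.09344, F(5.75) = 0.18920
t2 = 5.75000 − 0.18920·(5.75000 − 5.51000) / (0.18920 − (-0.09344)) = 5.75000 − (0.04541)/(0.28264) = 5.58934
F(5.58934) = 0.00020
t3 = 5.58934 − 0.00020·(5.58934 − 5.75000) / (0.00020 − 0.18920) = 5.58934 − (-0.00003)/(-0.18900) = 5.58917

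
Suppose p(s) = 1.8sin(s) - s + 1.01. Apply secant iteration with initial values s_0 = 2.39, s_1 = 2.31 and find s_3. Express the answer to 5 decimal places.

p(2.39) = -0.1509542, p(2.31) = 0.0302095
s_2 = 2.3100000 − 0.0302095·(2.3100000 − 2.3900000) / (0.0302095 − (-0.1509542)) = 2.3100000 − (-0.0024168)/(0.1811637) = 2.3233402
p(2.3233402) = 0.0005743
s_3 = 2.3233402 − 0.0005743·(2.3233402 − 2.3100000) / (0.0005743 − 0.0302095) = 2.3233402 − (0.0000077)/(-0.0296352) = 2.3235987

2.32360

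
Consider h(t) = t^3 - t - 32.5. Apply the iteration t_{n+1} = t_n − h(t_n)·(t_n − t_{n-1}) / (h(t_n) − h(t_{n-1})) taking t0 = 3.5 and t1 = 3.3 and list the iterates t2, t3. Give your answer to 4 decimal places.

3.2959, 3.2957

h(3.5) = 6.875000, h(3.3) = 0.137000
t2 = 3.300000 − 0.137000·(3.300000 − 3.500000) / (0.137000 − 6.875000) = 3.300000 − (-0.027400)/(-6.738000) = 3.295934
h(3.295934) = 0.008378
t3 = 3.295934 − 0.008378·(3.295934 − 3.300000) / (0.008378 − 0.137000) = 3.295934 − (-0.000034)/(-0.128622) = 3.295669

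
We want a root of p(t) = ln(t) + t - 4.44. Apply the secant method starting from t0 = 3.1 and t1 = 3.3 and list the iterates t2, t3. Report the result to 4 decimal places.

p(3.1) = -0.208598, p(3.3) = 0.053922
t2 = 3.300000 − 0.053922·(3.300000 − 3.100000) / (0.053922 − (-0.208598)) = 3.300000 − (0.010784)/(0.262520) = 3.258919
p(3.258919) = 0.000315
t3 = 3.258919 − 0.000315·(3.258919 − 3.300000) / (0.000315 − 0.053922) = 3.258919 − (-0.000013)/(-0.053607) = 3.258678

3.2589, 3.2587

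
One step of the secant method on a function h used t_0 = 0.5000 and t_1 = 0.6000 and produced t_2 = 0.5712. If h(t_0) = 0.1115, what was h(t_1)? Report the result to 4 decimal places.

-0.0451

The secant line through (0.5000, 0.1115) and (0.6000, h(t_1)) crosses zero at t_2 = 0.5712.
So (0.5000, 0.1115), (0.6000, h(t_1)), (0.5712, 0) are collinear:
h(t_1) = 0.1115 · (0.6000 − 0.5712) / (0.5000 − 0.5712) = 0.1115 · (0.028800)/(-0.071200) = -0.045101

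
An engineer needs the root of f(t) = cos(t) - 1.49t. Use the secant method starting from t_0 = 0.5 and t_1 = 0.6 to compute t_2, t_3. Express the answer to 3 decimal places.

f(0.5) = 0.13258, f(0.6) = -0.06866
t_2 = 0.60000 − (-0.06866)·(0.60000 − 0.50000) / (-0.06866 − 0.13258) = 0.60000 − (-0.00687)/(-0.20125) = 0.56588
f(0.56588) = 0.00095
t_3 = 0.56588 − 0.00095·(0.56588 − 0.60000) / (0.00095 − (-0.06866)) = 0.56588 − (-0.00003)/(0.06962) = 0.56635

0.566, 0.566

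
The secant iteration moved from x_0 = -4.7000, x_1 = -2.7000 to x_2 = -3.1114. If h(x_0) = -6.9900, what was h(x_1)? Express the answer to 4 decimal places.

The secant line through (-4.7000, -6.9900) and (-2.7000, h(x_1)) crosses zero at x_2 = -3.1114.
So (-4.7000, -6.9900), (-2.7000, h(x_1)), (-3.1114, 0) are collinear:
h(x_1) = -6.9900 · (-2.7000 − (-3.1114)) / (-4.7000 − (-3.1114)) = -6.9900 · (0.411400)/(-1.588600) = 1.810201

1.8102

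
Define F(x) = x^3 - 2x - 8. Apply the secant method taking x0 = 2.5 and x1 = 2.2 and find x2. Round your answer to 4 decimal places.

F(2.5) = 2.625000, F(2.2) = -1.752000
x2 = 2.200000 − (-1.752000)·(2.200000 − 2.500000) / (-1.752000 − 2.625000) = 2.200000 − (0.525600)/(-4.377000) = 2.320082

2.3201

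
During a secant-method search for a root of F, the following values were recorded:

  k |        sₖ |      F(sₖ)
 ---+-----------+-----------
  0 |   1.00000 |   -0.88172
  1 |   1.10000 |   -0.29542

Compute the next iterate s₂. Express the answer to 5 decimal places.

s₂ = 1.10000 − (-0.29542)·(1.10000 − 1.00000) / (-0.29542 − (-0.88172))
   = 1.10000 − (-0.0295420)/(0.5863000) = 1.1503872

1.15039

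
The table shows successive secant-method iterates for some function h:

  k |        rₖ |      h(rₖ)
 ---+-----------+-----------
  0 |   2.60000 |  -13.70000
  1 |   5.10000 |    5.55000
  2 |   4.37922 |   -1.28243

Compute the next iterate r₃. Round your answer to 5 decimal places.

4.51451

r₃ = 4.37922 − (-1.28243)·(4.37922 − 5.10000) / (-1.28243 − 5.55000)
   = 4.37922 − (0.9243499)/(-6.8324300) = 4.5145086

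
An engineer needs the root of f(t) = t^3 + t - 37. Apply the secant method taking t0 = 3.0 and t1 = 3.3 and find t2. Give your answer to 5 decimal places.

3.22735

f(3.0) = -7.0000000, f(3.3) = 2.2370000
t2 = 3.3000000 − 2.2370000·(3.3000000 − 3.0000000) / (2.2370000 − (-7.0000000)) = 3.3000000 − (0.6711000)/(9.2370000) = 3.2273465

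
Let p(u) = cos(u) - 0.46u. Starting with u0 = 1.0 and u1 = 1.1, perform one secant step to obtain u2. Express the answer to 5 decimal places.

p(1.0) = 0.0803023, p(1.1) = -0.0524039
u2 = 1.1000000 − (-0.0524039)·(1.1000000 − 1.0000000) / (-0.0524039 − 0.0803023) = 1.1000000 − (-0.0052404)/(-0.1327062) = 1.0605114

1.06051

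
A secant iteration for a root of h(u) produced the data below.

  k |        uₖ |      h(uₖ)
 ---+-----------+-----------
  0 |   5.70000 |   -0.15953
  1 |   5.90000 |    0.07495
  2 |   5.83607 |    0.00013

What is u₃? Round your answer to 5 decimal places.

u₃ = 5.83607 − 0.00013·(5.83607 − 5.90000) / (0.00013 − 0.07495)
   = 5.83607 − (-0.0000083)/(-0.0748200) = 5.8359589

5.83596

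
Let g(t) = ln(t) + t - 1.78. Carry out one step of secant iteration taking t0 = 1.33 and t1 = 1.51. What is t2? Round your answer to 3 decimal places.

1.427

g(1.33) = -0.16482, g(1.51) = 0.14211
t2 = 1.51000 − 0.14211·(1.51000 − 1.33000) / (0.14211 − (-0.16482)) = 1.51000 − (0.02558)/(0.30693) = 1.42666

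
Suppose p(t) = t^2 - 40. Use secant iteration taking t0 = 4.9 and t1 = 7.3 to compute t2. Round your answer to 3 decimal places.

p(4.9) = -15.99000, p(7.3) = 13.29000
t2 = 7.30000 − 13.29000·(7.30000 − 4.90000) / (13.29000 − (-15.99000)) = 7.30000 − (31.89600)/(29.28000) = 6.21066

6.211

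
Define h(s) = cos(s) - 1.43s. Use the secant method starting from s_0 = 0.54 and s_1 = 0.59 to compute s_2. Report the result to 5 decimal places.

0.58351

h(0.54) = 0.0855087, h(0.59) = -0.0127593
s_2 = 0.5900000 − (-0.0127593)·(0.5900000 − 0.5400000) / (-0.0127593 − 0.0855087) = 0.5900000 − (-0.0006380)/(-0.0982680) = 0.5835079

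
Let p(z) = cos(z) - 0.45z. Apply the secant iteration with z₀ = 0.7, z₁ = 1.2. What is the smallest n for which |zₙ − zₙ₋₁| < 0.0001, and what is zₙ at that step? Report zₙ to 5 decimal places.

p(0.7) = 0.4498422, p(1.2) = -0.1776422
z₂ = 1.2000000 − (-0.1776422)·(0.5000000)/(-0.6274844) = 1.0584489;  |Δ| = 0.1415511
p(1.0584489) = 0.0139226
z₃ = 1.0584489 − 0.0139226·(-0.1415511)/(0.1915649) = 1.0687366;  |Δ| = 0.0102877
p(1.0687366) = 0.0003006
z₄ = 1.0687366 − 0.0003006·(0.0102877)/(-0.0136220) = 1.0689636;  |Δ| = 0.0002271
p(1.0689636) = -0.0000006
z₅ = 1.0689636 − (-0.0000006)·(0.0002271)/(-0.0003012) = 1.0689632;  |Δ| = 0.0000004
|z₅ − z₄| = 0.0000004 < 0.0001

n = 5, zₙ = 1.06896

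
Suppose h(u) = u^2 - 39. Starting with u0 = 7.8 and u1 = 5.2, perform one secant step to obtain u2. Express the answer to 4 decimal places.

h(7.8) = 21.840000, h(5.2) = -11.960000
u2 = 5.200000 − (-11.960000)·(5.200000 − 7.800000) / (-11.960000 − 21.840000) = 5.200000 − (31.096000)/(-33.800000) = 6.120000

6.1200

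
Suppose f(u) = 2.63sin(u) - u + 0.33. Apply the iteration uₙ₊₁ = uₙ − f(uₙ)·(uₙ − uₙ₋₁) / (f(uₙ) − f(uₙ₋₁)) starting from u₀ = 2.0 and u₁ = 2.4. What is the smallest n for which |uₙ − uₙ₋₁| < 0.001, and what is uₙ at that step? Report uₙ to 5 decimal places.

f(2.0) = 0.7214522, f(2.4) = -0.2935318
u₂ = 2.4000000 − (-0.2935318)·(0.4000000)/(-1.0149841) = 2.2843206;  |Δ| = 0.1156794
f(2.2843206) = 0.0341170
u₃ = 2.2843206 − 0.0341170·(-0.1156794)/(0.3276488) = 2.2963659;  |Δ| = 0.0120453
f(2.2963659) = 0.0011938
u₄ = 2.2963659 − 0.0011938·(0.0120453)/(-0.0329231) = 2.2968027;  |Δ| = 0.0004368
|u₄ − u₃| = 0.0004368 < 0.001

n = 4, uₙ = 2.29680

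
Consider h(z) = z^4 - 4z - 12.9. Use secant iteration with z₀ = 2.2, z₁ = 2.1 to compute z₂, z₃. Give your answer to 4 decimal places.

2.1518, 2.1538

h(2.2) = 1.725600, h(2.1) = -1.851900
z₂ = 2.100000 − (-1.851900)·(2.100000 − 2.200000) / (-1.851900 − 1.725600) = 2.100000 − (0.185190)/(-3.577500) = 2.151765
h(2.151765) = -0.069295
z₃ = 2.151765 − (-0.069295)·(2.151765 − 2.100000) / (-0.069295 − (-1.851900)) = 2.151765 − (-0.003587)/(1.782605) = 2.153777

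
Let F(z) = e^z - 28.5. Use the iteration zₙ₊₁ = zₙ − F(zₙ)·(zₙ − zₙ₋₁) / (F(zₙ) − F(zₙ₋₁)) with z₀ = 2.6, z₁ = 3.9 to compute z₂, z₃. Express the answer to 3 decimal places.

3.144, 3.297

F(2.6) = -15.03626, F(3.9) = 20.90245
z₂ = 3.90000 − 20.90245·(3.90000 − 2.60000) / (20.90245 − (-15.03626)) = 3.90000 − (27.17318)/(35.93871) = 3.14390
F(3.14390) = -5.30580
z₃ = 3.14390 − (-5.30580)·(3.14390 − 3.90000) / (-5.30580 − 20.90245) = 3.14390 − (4.01171)/(-26.20825) = 3.29697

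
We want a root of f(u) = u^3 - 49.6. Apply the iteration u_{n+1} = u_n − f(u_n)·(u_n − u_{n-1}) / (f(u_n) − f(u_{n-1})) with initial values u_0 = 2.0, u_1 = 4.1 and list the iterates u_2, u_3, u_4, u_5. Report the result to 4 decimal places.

3.4340, 3.6473, 3.6760, 3.6742

f(2.0) = -41.600000, f(4.1) = 19.321000
u_2 = 4.100000 − 19.321000·(4.100000 − 2.000000) / (19.321000 − (-41.600000)) = 4.100000 − (40.574100)/(60.921000) = 3.433988
f(3.433988) = -9.105464
u_3 = 3.433988 − (-9.105464)·(3.433988 − 4.100000) / (-9.105464 − 19.321000) = 3.433988 − (6.064346)/(-28.426464) = 3.647323
f(3.647323) = -1.079798
u_4 = 3.647323 − (-1.079798)·(3.647323 − 3.433988) / (-1.079798 − (-9.105464)) = 3.647323 − (-0.230358)/(8.025666) = 3.676025
f(3.676025) = 0.074732
u_5 = 3.676025 − 0.074732·(3.676025 − 3.647323) / (0.074732 − (-1.079798)) = 3.676025 − (0.002145)/(1.154530) = 3.674168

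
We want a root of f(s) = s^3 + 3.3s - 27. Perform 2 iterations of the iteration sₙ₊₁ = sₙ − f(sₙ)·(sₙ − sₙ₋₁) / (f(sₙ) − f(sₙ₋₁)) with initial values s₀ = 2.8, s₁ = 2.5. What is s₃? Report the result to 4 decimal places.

f(2.8) = 4.192000, f(2.5) = -3.125000
s₂ = 2.500000 − (-3.125000)·(2.500000 − 2.800000) / (-3.125000 − 4.192000) = 2.500000 − (0.937500)/(-7.317000) = 2.628126
f(2.628126) = -0.174590
s₃ = 2.628126 − (-0.174590)·(2.628126 − 2.500000) / (-0.174590 − (-3.125000)) = 2.628126 − (-0.022370)/(2.950410) = 2.635708

2.6357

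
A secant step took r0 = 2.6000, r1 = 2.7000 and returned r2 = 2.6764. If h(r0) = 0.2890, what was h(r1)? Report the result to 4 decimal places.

-0.0893

The secant line through (2.6000, 0.2890) and (2.7000, h(r1)) crosses zero at r2 = 2.6764.
So (2.6000, 0.2890), (2.7000, h(r1)), (2.6764, 0) are collinear:
h(r1) = 0.2890 · (2.7000 − 2.6764) / (2.6000 − 2.6764) = 0.2890 · (0.023600)/(-0.076400) = -0.089272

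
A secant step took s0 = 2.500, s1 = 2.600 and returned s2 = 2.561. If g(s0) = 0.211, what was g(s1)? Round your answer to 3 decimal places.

The secant line through (2.500, 0.211) and (2.600, g(s1)) crosses zero at s2 = 2.561.
So (2.500, 0.211), (2.600, g(s1)), (2.561, 0) are collinear:
g(s1) = 0.211 · (2.600 − 2.561) / (2.500 − 2.561) = 0.211 · (0.03900)/(-0.06100) = -0.13490

-0.135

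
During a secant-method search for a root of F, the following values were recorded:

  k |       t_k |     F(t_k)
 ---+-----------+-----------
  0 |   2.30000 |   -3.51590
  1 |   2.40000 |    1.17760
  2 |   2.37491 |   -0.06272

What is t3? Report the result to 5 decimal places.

2.37618

t3 = 2.37491 − (-0.06272)·(2.37491 − 2.40000) / (-0.06272 − 1.17760)
   = 2.37491 − (0.0015736)/(-1.2403200) = 2.3761787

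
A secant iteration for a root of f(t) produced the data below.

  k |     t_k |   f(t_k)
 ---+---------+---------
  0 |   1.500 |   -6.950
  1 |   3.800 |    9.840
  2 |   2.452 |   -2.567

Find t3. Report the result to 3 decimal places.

2.731

t3 = 2.452 − (-2.567)·(2.452 − 3.800) / (-2.567 − 9.840)
   = 2.452 − (3.46032)/(-12.40700) = 2.73090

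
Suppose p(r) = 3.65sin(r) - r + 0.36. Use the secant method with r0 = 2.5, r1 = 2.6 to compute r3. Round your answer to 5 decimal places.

p(2.5) = 0.0444233, p(2.6) = -0.3584200
r2 = 2.6000000 − (-0.3584200)·(2.6000000 − 2.5000000) / (-0.3584200 − 0.0444233) = 2.6000000 − (-0.0358420)/(-0.4028433) = 2.5110274
p(2.5110274) = 0.0010175
r3 = 2.5110274 − 0.0010175·(2.5110274 − 2.6000000) / (0.0010175 − (-0.3584200)) = 2.5110274 − (-0.0000905)/(0.3594375) = 2.5112793

2.51128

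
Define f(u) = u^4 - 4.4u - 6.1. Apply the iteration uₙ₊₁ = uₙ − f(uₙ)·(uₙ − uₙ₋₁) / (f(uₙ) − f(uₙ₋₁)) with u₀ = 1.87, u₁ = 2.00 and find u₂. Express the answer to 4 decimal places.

1.9553

f(1.87) = -2.099690, f(2.00) = 1.100000
u₂ = 2.000000 − 1.100000·(2.000000 − 1.870000) / (1.100000 − (-2.099690)) = 2.000000 − (0.143000)/(3.199690) = 1.955308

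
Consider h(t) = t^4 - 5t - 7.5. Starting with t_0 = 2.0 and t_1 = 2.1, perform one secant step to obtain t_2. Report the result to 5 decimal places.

2.05088

h(2.0) = -1.5000000, h(2.1) = 1.4481000
t_2 = 2.1000000 − 1.4481000·(2.1000000 − 2.0000000) / (1.4481000 − (-1.5000000)) = 2.1000000 − (0.1448100)/(2.9481000) = 2.0508802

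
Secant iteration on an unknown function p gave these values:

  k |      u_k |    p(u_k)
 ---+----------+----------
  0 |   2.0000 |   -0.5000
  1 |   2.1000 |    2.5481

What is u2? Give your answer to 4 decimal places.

u2 = 2.1000 − 2.5481·(2.1000 − 2.0000) / (2.5481 − (-0.5000))
   = 2.1000 − (0.254810)/(3.048100) = 2.016404

2.0164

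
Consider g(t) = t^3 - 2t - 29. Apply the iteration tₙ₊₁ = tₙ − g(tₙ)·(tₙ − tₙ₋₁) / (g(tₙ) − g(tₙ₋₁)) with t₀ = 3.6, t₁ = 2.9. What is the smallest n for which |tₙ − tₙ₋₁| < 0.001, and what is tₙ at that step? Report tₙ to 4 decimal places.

g(3.6) = 10.456000, g(2.9) = -10.411000
t₂ = 2.900000 − (-10.411000)·(-0.700000)/(-20.867000) = 3.249245;  |Δ| = 0.349245
g(3.249245) = -1.194277
t₃ = 3.249245 − (-1.194277)·(0.349245)/(9.216723) = 3.294499;  |Δ| = 0.045254
g(3.294499) = 0.168597
t₄ = 3.294499 − 0.168597·(0.045254)/(1.362874) = 3.288901;  |Δ| = 0.005598
g(3.288901) = -0.002183
t₅ = 3.288901 − (-0.002183)·(-0.005598)/(-0.170780) = 3.288973;  |Δ| = 0.000072
|t₅ − t₄| = 0.000072 < 0.001

n = 5, tₙ = 3.2890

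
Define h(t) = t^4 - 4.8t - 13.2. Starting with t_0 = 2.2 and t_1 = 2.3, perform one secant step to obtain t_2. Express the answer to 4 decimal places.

h(2.2) = -0.334400, h(2.3) = 3.744100
t_2 = 2.300000 − 3.744100·(2.300000 − 2.200000) / (3.744100 − (-0.334400)) = 2.300000 − (0.374410)/(4.078500) = 2.208199

2.2082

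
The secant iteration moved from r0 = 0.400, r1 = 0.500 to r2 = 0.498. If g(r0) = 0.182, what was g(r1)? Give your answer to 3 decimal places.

The secant line through (0.400, 0.182) and (0.500, g(r1)) crosses zero at r2 = 0.498.
So (0.400, 0.182), (0.500, g(r1)), (0.498, 0) are collinear:
g(r1) = 0.182 · (0.500 − 0.498) / (0.400 − 0.498) = 0.182 · (0.00200)/(-0.09800) = -0.00371

-0.004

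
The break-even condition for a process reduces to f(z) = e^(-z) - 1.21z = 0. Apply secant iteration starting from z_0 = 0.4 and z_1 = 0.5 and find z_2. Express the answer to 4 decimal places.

0.5008

f(0.4) = 0.186320, f(0.5) = 0.001531
z_2 = 0.500000 − 0.001531·(0.500000 − 0.400000) / (0.001531 − 0.186320) = 0.500000 − (0.000153)/(-0.184789) = 0.500828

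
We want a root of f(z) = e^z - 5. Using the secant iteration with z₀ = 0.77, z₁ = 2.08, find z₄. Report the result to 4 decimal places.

f(0.77) = -2.840234, f(2.08) = 3.004469
z₂ = 2.080000 − 3.004469·(2.080000 − 0.770000) / (3.004469 − (-2.840234)) = 2.080000 − (3.935854)/(5.844703) = 1.406595
f(1.406595) = -0.917969
z₃ = 1.406595 − (-0.917969)·(1.406595 − 2.080000) / (-0.917969 − 3.004469) = 1.406595 − (0.618165)/(-3.922438) = 1.564192
f(1.564192) = -0.221189
z₄ = 1.564192 − (-0.221189)·(1.564192 − 1.406595) / (-0.221189 − (-0.917969)) = 1.564192 − (-0.034859)/(0.696781) = 1.614220

1.6142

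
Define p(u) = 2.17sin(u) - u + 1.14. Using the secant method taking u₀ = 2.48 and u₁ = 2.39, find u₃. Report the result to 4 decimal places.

p(2.48) = -0.006808, p(2.39) = 0.231683
u₂ = 2.390000 − 0.231683·(2.390000 − 2.480000) / (0.231683 − (-0.006808)) = 2.390000 − (-0.020851)/(0.238491) = 2.477431
p(2.477431) = 0.000156
u₃ = 2.477431 − 0.000156·(2.477431 − 2.390000) / (0.000156 − 0.231683) = 2.477431 − (0.000014)/(-0.231527) = 2.477490

2.4775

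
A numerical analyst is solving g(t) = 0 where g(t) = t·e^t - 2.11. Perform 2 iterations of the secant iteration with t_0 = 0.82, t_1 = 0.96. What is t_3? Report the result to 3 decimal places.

g(0.82) = -0.24819, g(0.96) = 0.39723
t_2 = 0.96000 − 0.39723·(0.96000 − 0.82000) / (0.39723 − (-0.24819)) = 0.96000 − (0.05561)/(0.64542) = 0.87384
g(0.87384) = -0.01622
t_3 = 0.87384 − (-0.01622)·(0.87384 − 0.96000) / (-0.01622 − 0.39723) = 0.87384 − (0.00140)/(-0.41344) = 0.87722

0.877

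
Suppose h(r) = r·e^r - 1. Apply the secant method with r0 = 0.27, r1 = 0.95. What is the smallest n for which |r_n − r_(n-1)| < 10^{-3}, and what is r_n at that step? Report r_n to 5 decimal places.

h(0.27) = -0.6463096, h(0.95) = 1.4564242
r2 = 0.9500000 − 1.4564242·(0.6800000)/(2.1027338) = 0.4790091;  |Δ| = 0.4709909
h(0.4790091) = -0.2266523
r3 = 0.4790091 − (-0.2266523)·(-0.4709909)/(-1.6830765) = 0.5424353;  |Δ| = 0.0634262
h(0.5424353) = -0.0669076
r4 = 0.5424353 − (-0.0669076)·(0.0634262)/(0.1597447) = 0.5690008;  |Δ| = 0.0265655
h(0.5690008) = 0.0051406
r5 = 0.5690008 − 0.0051406·(0.0265655)/(0.0720482) = 0.5671054;  |Δ| = 0.0018954
h(0.5671054) = -0.0001047
r6 = 0.5671054 − (-0.0001047)·(-0.0018954)/(-0.0052453) = 0.5671432;  |Δ| = 0.0000378
|r6 − r5| = 0.0000378 < 10^{-3}

n = 6, r_n = 0.56714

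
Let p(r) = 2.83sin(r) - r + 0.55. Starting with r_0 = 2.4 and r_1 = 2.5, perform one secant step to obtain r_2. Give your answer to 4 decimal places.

p(2.4) = 0.061561, p(2.5) = -0.256324
r_2 = 2.500000 − (-0.256324)·(2.500000 − 2.400000) / (-0.256324 − 0.061561) = 2.500000 − (-0.025632)/(-0.317885) = 2.419366

2.4194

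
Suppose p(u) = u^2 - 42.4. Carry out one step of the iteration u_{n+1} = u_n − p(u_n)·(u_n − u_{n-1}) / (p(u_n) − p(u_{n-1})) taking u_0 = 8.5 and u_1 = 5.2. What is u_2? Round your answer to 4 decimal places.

6.3212

p(8.5) = 29.850000, p(5.2) = -15.360000
u_2 = 5.200000 − (-15.360000)·(5.200000 − 8.500000) / (-15.360000 − 29.850000) = 5.200000 − (50.688000)/(-45.210000) = 6.321168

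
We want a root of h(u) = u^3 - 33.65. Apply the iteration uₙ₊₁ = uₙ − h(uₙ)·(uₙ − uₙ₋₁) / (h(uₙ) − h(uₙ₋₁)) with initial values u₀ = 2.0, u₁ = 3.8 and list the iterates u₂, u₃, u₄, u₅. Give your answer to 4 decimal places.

2.9850, 3.1883, 3.2317, 3.2284

h(2.0) = -25.650000, h(3.8) = 21.222000
u₂ = 3.800000 − 21.222000·(3.800000 − 2.000000) / (21.222000 − (-25.650000)) = 3.800000 − (38.199600)/(46.872000) = 2.985023
h(2.985023) = -7.052362
u₃ = 2.985023 − (-7.052362)·(2.985023 − 3.800000) / (-7.052362 − 21.222000) = 2.985023 − (5.747513)/(-28.274362) = 3.188300
h(3.188300) = -1.240126
u₄ = 3.188300 − (-1.240126)·(3.188300 − 2.985023) / (-1.240126 − (-7.052362)) = 3.188300 − (-0.252088)/(5.812236) = 3.231672
h(3.231672) = 0.100611
u₅ = 3.231672 − 0.100611·(3.231672 − 3.188300) / (0.100611 − (-1.240126)) = 3.231672 − (0.004364)/(1.340737) = 3.228417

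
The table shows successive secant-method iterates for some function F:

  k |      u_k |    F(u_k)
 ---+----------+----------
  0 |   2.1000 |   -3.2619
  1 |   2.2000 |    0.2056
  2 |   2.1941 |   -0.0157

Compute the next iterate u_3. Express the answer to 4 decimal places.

u_3 = 2.1941 − (-0.0157)·(2.1941 − 2.2000) / (-0.0157 − 0.2056)
   = 2.1941 − (0.000093)/(-0.221300) = 2.194519

2.1945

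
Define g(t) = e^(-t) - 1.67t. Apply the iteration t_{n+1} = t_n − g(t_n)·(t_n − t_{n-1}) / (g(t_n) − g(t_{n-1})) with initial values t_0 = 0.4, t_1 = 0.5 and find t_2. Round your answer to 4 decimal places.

g(0.4) = 0.002320, g(0.5) = -0.228469
t_2 = 0.500000 − (-0.228469)·(0.500000 − 0.400000) / (-0.228469 − 0.002320) = 0.500000 − (-0.022847)/(-0.230789) = 0.401005

0.4010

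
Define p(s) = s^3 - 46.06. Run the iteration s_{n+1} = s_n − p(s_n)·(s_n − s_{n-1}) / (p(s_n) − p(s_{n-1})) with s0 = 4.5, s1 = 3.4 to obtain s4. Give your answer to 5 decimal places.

p(4.5) = 45.0650000, p(3.4) = -6.7560000
s2 = 3.4000000 − (-6.7560000)·(3.4000000 − 4.5000000) / (-6.7560000 − 45.0650000) = 3.4000000 − (7.4316000)/(-51.8210000) = 3.5434090
p(3.5434090) = -1.5698503
s3 = 3.5434090 − (-1.5698503)·(3.5434090 − 3.4000000) / (-1.5698503 − (-6.7560000)) = 3.5434090 − (-0.2251307)/(5.1861497) = 3.5868190
p(3.5868190) = 0.0853982
s4 = 3.5868190 − 0.0853982·(3.5868190 − 3.5434090) / (0.0853982 − (-1.5698503)) = 3.5868190 − (0.0037071)/(1.6552484) = 3.5845794

3.58458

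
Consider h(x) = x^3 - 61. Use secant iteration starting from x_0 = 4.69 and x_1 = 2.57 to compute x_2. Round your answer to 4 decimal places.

3.6529

h(4.69) = 42.161709, h(2.57) = -44.025407
x_2 = 2.570000 − (-44.025407)·(2.570000 − 4.690000) / (-44.025407 − 42.161709) = 2.570000 − (93.333863)/(-86.187116) = 3.652921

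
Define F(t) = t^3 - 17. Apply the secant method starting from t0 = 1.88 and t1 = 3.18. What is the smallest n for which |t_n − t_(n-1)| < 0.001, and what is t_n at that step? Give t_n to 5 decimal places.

n = 6, t_n = 2.57128

F(1.88) = -10.3553280, F(3.18) = 15.1574320
t2 = 3.1800000 − 15.1574320·(1.3000000)/(25.5127600) = 2.4076546;  |Δ| = 0.7723454
F(2.4076546) = -3.0433054
t3 = 2.4076546 − (-3.0433054)·(-0.7723454)/(-18.2007374) = 2.5367968;  |Δ| = 0.1291422
F(2.5367968) = -0.6748548
t4 = 2.5367968 − (-0.6748548)·(0.1291422)/(2.3684506) = 2.5735940;  |Δ| = 0.0367971
F(2.5735940) = 0.0459059
t5 = 2.5735940 − 0.0459059·(0.0367971)/(0.7207606) = 2.5712503;  |Δ| = 0.0023436
F(2.5712503) = -0.0006203
t6 = 2.5712503 − (-0.0006203)·(-0.0023436)/(-0.0465261) = 2.5712816;  |Δ| = 0.0000312
|t6 − t5| = 0.0000312 < 0.001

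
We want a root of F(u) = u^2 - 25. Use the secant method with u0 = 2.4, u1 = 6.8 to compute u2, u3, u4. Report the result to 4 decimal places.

F(2.4) = -19.240000, F(6.8) = 21.240000
u2 = 6.800000 − 21.240000·(6.800000 − 2.400000) / (21.240000 − (-19.240000)) = 6.800000 − (93.456000)/(40.480000) = 4.491304
F(4.491304) = -4.828185
u3 = 4.491304 − (-4.828185)·(4.491304 − 6.800000) / (-4.828185 − 21.240000) = 4.491304 − (11.146810)/(-26.068185) = 4.918906
F(4.918906) = -0.804360
u4 = 4.918906 − (-0.804360)·(4.918906 − 4.491304) / (-0.804360 − (-4.828185)) = 4.918906 − (-0.343946)/(4.023826) = 5.004384

4.4913, 4.9189, 5.0044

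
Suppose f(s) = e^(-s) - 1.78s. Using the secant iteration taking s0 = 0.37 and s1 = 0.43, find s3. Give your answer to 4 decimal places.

f(0.37) = 0.032134, f(0.43) = -0.114891
s2 = 0.430000 − (-0.114891)·(0.430000 − 0.370000) / (-0.114891 − 0.032134) = 0.430000 − (-0.006893)/(-0.147025) = 0.383114
f(0.383114) = -0.000207
s3 = 0.383114 − (-0.000207)·(0.383114 − 0.430000) / (-0.000207 − (-0.114891)) = 0.383114 − (0.000010)/(0.114684) = 0.383029

0.3830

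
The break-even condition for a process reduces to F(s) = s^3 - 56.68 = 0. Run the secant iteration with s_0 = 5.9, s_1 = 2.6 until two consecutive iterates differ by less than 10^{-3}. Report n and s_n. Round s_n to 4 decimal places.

n = 7, s_n = 3.8413

F(5.9) = 148.699000, F(2.6) = -39.104000
s_2 = 2.600000 − (-39.104000)·(-3.300000)/(-187.803000) = 3.287120;  |Δ| = 0.687120
F(3.287120) = -21.162149
s_3 = 3.287120 − (-21.162149)·(0.687120)/(17.941851) = 4.097568;  |Δ| = 0.810448
F(4.097568) = 12.118424
s_4 = 4.097568 − 12.118424·(0.810448)/(33.280573) = 3.802460;  |Δ| = 0.295108
F(3.802460) = -1.701351
s_5 = 3.802460 − (-1.701351)·(-0.295108)/(-13.819775) = 3.838791;  |Δ| = 0.036331
F(3.838791) = -0.110363
s_6 = 3.838791 − (-0.110363)·(0.036331)/(1.590988) = 3.841311;  |Δ| = 0.002520
F(3.841311) = 0.001124
s_7 = 3.841311 − 0.001124·(0.002520)/(0.111487) = 3.841286;  |Δ| = 0.000025
|s_7 − s_6| = 0.000025 < 10^{-3}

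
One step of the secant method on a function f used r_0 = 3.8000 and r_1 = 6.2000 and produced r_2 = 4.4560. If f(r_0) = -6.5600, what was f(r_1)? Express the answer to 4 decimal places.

The secant line through (3.8000, -6.5600) and (6.2000, f(r_1)) crosses zero at r_2 = 4.4560.
So (3.8000, -6.5600), (6.2000, f(r_1)), (4.4560, 0) are collinear:
f(r_1) = -6.5600 · (6.2000 − 4.4560) / (3.8000 − 4.4560) = -6.5600 · (1.744000)/(-0.656000) = 17.440000

17.4400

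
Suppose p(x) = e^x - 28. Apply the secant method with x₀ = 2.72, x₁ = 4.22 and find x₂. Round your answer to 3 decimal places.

3.084

p(2.72) = -12.81968, p(4.22) = 40.03348
x₂ = 4.22000 − 40.03348·(4.22000 − 2.72000) / (40.03348 − (-12.81968)) = 4.22000 − (60.05023)/(52.85316) = 3.08383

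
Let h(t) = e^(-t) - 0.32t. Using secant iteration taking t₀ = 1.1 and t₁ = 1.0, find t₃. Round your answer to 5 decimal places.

1.07093

h(1.1) = -0.0191289, h(1.0) = 0.0478794
t₂ = 1.0000000 − 0.0478794·(1.0000000 − 1.1000000) / (0.0478794 − (-0.0191289)) = 1.0000000 − (-0.0047879)/(0.0670084) = 1.0714529
h(1.0714529) = -0.0003544
t₃ = 1.0714529 − (-0.0003544)·(1.0714529 − 1.0000000) / (-0.0003544 − 0.0478794) = 1.0714529 − (-0.0000253)/(-0.0482339) = 1.0709279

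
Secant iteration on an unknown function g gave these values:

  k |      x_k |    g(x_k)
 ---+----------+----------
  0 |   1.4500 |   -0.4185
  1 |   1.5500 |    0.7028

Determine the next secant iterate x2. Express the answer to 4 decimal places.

x2 = 1.5500 − 0.7028·(1.5500 − 1.4500) / (0.7028 − (-0.4185))
   = 1.5500 − (0.070280)/(1.121300) = 1.487323

1.4873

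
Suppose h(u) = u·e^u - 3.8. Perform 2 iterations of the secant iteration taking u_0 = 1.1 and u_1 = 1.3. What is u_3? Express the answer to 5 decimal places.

1.17372

h(1.1) = -0.4954174, h(1.3) = 0.9700857
u_2 = 1.3000000 − 0.9700857·(1.3000000 − 1.1000000) / (0.9700857 − (-0.4954174)) = 1.3000000 − (0.1940171)/(1.4655030) = 1.1676106
h(1.1676106) = -0.0469458
u_3 = 1.1676106 − (-0.0469458)·(1.1676106 − 1.3000000) / (-0.0469458 − 0.9700857) = 1.1676106 − (0.0062151)/(-1.0170315) = 1.1737216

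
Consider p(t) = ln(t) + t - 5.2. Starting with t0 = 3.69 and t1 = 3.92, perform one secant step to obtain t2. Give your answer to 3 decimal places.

p(3.69) = -0.20437, p(3.92) = 0.08609
t2 = 3.92000 − 0.08609·(3.92000 − 3.69000) / (0.08609 − (-0.20437)) = 3.92000 − (0.01980)/(0.29047) = 3.85183

3.852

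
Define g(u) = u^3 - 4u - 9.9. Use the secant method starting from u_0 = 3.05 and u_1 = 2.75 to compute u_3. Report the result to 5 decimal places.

g(3.05) = 6.2726250, g(2.75) = -0.1031250
u_2 = 2.7500000 − (-0.1031250)·(2.7500000 − 3.0500000) / (-0.1031250 − 6.2726250) = 2.7500000 − (0.0309375)/(-6.3757500) = 2.7548524
g(2.7548524) = -0.0122520
u_3 = 2.7548524 − (-0.0122520)·(2.7548524 − 2.7500000) / (-0.0122520 − (-0.1031250)) = 2.7548524 − (-0.0000595)/(0.0908730) = 2.7555066

2.75551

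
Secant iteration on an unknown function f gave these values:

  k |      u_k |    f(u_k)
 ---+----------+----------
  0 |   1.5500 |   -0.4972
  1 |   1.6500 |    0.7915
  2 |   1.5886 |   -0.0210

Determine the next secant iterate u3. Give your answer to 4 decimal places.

u3 = 1.5886 − (-0.0210)·(1.5886 − 1.6500) / (-0.0210 − 0.7915)
   = 1.5886 − (0.001289)/(-0.812500) = 1.590187

1.5902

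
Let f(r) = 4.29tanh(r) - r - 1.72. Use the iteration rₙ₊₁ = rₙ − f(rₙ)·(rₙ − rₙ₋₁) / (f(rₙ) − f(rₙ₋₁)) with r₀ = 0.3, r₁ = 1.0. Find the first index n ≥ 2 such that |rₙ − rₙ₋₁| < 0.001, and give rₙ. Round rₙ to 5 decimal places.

n = 6, rₙ = 0.60787

f(0.3) = -0.7702689, f(1.0) = 0.5472389
r₂ = 1.0000000 − 0.5472389·(0.7000000)/(1.3175078) = 0.7092486;  |Δ| = 0.2907514
f(0.7092486) = 0.1885327
r₃ = 0.7092486 − 0.1885327·(-0.2907514)/(-0.3587062) = 0.5564323;  |Δ| = 0.1528163
f(0.5564323) = -0.1085856
r₄ = 0.5564323 − (-0.1085856)·(-0.1528163)/(-0.2971183) = 0.6122810;  |Δ| = 0.0558486
f(0.6122810) = 0.0089039
r₅ = 0.6122810 − 0.0089039·(0.0558486)/(0.1174895) = 0.6080485;  |Δ| = 0.0042325
f(0.6080485) = 0.0003573
r₆ = 0.6080485 − 0.0003573·(-0.0042325)/(-0.0085466) = 0.6078716;  |Δ| = 0.0001769
|r₆ − r₅| = 0.0001769 < 0.001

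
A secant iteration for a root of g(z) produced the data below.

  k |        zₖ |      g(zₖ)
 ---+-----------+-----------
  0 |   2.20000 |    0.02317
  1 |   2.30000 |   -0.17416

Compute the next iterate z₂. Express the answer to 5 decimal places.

2.21174

z₂ = 2.30000 − (-0.17416)·(2.30000 − 2.20000) / (-0.17416 − 0.02317)
   = 2.30000 − (-0.0174160)/(-0.1973300) = 2.2117418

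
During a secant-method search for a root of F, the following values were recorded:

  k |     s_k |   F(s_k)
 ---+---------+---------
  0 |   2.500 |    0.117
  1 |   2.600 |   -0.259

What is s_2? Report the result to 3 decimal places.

2.531

s_2 = 2.600 − (-0.259)·(2.600 − 2.500) / (-0.259 − 0.117)
   = 2.600 − (-0.02590)/(-0.37600) = 2.53112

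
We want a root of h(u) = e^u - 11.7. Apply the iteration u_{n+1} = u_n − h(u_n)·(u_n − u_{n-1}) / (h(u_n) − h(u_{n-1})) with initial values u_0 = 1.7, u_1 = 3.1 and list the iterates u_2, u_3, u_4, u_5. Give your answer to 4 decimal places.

h(1.7) = -6.226053, h(3.1) = 10.497951
u_2 = 3.100000 − 10.497951·(3.100000 − 1.700000) / (10.497951 − (-6.226053)) = 3.100000 − (14.697132)/(16.724004) = 2.221195
h(2.221195) = -2.481656
u_3 = 2.221195 − (-2.481656)·(2.221195 − 3.100000) / (-2.481656 − 10.497951) = 2.221195 − (2.180891)/(-12.979608) = 2.389220
h(2.389220) = -0.795017
u_4 = 2.389220 − (-0.795017)·(2.389220 − 2.221195) / (-0.795017 − (-2.481656)) = 2.389220 − (-0.133582)/(1.686639) = 2.468420
h(2.468420) = 0.103784
u_5 = 2.468420 − 0.103784·(2.468420 − 2.389220) / (0.103784 − (-0.795017)) = 2.468420 − (0.008220)/(0.898801) = 2.459275

2.2212, 2.3892, 2.4684, 2.4593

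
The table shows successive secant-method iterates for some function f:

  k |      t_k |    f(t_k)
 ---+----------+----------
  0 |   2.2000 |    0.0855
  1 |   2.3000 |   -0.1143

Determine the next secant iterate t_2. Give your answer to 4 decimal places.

2.2428

t_2 = 2.3000 − (-0.1143)·(2.3000 − 2.2000) / (-0.1143 − 0.0855)
   = 2.3000 − (-0.011430)/(-0.199800) = 2.242793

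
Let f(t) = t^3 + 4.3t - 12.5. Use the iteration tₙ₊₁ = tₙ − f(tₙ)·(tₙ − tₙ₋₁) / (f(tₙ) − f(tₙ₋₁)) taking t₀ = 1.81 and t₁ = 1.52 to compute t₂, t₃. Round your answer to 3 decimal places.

1.714, 1.722

f(1.81) = 1.21274, f(1.52) = -2.45219
t₂ = 1.52000 − (-2.45219)·(1.52000 − 1.81000) / (-2.45219 − 1.21274) = 1.52000 − (0.71114)/(-3.66493) = 1.71404
f(1.71404) = -0.09392
t₃ = 1.71404 − (-0.09392)·(1.71404 − 1.52000) / (-0.09392 − (-2.45219)) = 1.71404 − (-0.01822)/(2.35827) = 1.72177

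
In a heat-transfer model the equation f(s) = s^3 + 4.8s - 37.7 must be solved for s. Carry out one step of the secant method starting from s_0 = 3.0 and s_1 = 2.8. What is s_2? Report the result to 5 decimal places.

2.87683

f(3.0) = 3.7000000, f(2.8) = -2.3080000
s_2 = 2.8000000 − (-2.3080000)·(2.8000000 − 3.0000000) / (-2.3080000 − 3.7000000) = 2.8000000 − (0.4616000)/(-6.0080000) = 2.8768309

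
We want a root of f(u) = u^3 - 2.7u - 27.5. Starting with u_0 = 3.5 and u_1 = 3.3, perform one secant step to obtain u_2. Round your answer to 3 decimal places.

3.315

f(3.5) = 5.92500, f(3.3) = -0.47300
u_2 = 3.30000 − (-0.47300)·(3.30000 − 3.50000) / (-0.47300 − 5.92500) = 3.30000 − (0.09460)/(-6.39800) = 3.31479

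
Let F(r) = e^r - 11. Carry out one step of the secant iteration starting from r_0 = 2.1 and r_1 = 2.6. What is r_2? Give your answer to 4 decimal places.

2.3675

F(2.1) = -2.833830, F(2.6) = 2.463738
r_2 = 2.600000 − 2.463738·(2.600000 − 2.100000) / (2.463738 − (-2.833830)) = 2.600000 − (1.231869)/(5.297568) = 2.367465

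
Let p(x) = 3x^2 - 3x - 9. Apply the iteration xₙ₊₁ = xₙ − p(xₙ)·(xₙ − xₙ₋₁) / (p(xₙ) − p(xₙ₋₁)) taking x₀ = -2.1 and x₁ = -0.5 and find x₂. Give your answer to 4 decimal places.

-1.1250

p(-2.1) = 10.530000, p(-0.5) = -6.750000
x₂ = -0.500000 − (-6.750000)·(-0.500000 − (-2.100000)) / (-6.750000 − 10.530000) = -0.500000 − (-10.800000)/(-17.280000) = -1.125000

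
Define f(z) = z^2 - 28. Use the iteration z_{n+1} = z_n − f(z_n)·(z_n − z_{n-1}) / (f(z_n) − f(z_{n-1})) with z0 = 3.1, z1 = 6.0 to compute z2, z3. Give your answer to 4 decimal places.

f(3.1) = -18.390000, f(6.0) = 8.000000
z2 = 6.000000 − 8.000000·(6.000000 − 3.100000) / (8.000000 − (-18.390000)) = 6.000000 − (23.200000)/(26.390000) = 5.120879
f(5.120879) = -1.776597
z3 = 5.120879 − (-1.776597)·(5.120879 − 6.000000) / (-1.776597 − 8.000000) = 5.120879 − (1.561844)/(-9.776597) = 5.280632

5.1209, 5.2806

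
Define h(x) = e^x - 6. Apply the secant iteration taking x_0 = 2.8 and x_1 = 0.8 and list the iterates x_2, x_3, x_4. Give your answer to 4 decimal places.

h(2.8) = 10.444647, h(0.8) = -3.774459
x_2 = 0.800000 − (-3.774459)·(0.800000 − 2.800000) / (-3.774459 − 10.444647) = 0.800000 − (7.548918)/(-14.219106) = 1.330900
h(1.330900) = -2.215554
x_3 = 1.330900 − (-2.215554)·(1.330900 − 0.800000) / (-2.215554 − (-3.774459)) = 1.330900 − (-1.176237)/(1.558906) = 2.085427
h(2.085427) = 2.048025
x_4 = 2.085427 − 2.048025·(2.085427 − 1.330900) / (2.048025 − (-2.215554)) = 2.085427 − (1.545291)/(4.263579) = 1.722987

1.3309, 2.0854, 1.7230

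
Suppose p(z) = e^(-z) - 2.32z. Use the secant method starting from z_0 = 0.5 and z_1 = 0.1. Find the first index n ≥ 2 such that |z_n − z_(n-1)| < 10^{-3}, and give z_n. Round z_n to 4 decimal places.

p(0.5) = -0.553469, p(0.1) = 0.672837
z_2 = 0.100000 − 0.672837·(-0.400000)/(1.226307) = 0.319468;  |Δ| = 0.219468
p(0.319468) = -0.014630
z_3 = 0.319468 − (-0.014630)·(0.219468)/(-0.687467) = 0.314797;  |Δ| = 0.004670
p(0.314797) = -0.000393
z_4 = 0.314797 − (-0.000393)·(-0.004670)/(0.014237) = 0.314668;  |Δ| = 0.000129
|z_4 − z_3| = 0.000129 < 10^{-3}

n = 4, z_n = 0.3147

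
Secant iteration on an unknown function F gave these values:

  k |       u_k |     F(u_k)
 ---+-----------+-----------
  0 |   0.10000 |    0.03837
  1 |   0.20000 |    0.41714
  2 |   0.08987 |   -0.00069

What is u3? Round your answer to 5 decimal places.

u3 = 0.08987 − (-0.00069)·(0.08987 − 0.20000) / (-0.00069 − 0.41714)
   = 0.08987 − (0.0000760)/(-0.4178300) = 0.0900519

0.09005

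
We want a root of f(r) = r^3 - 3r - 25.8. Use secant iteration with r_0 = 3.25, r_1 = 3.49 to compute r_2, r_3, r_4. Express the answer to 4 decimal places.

f(3.25) = -1.221875, f(3.49) = 6.238549
r_2 = 3.490000 − 6.238549·(3.490000 − 3.250000) / (6.238549 − (-1.221875)) = 3.490000 − (1.497252)/(7.460424) = 3.289307
f(3.289307) = -0.079118
r_3 = 3.289307 − (-0.079118)·(3.289307 − 3.490000) / (-0.079118 − 6.238549) = 3.289307 − (0.015878)/(-6.317667) = 3.291821
f(3.291821) = -0.005016
r_4 = 3.291821 − (-0.005016)·(3.291821 − 3.289307) / (-0.005016 − (-0.079118)) = 3.291821 − (-0.000013)/(0.074102) = 3.291991

3.2893, 3.2918, 3.2920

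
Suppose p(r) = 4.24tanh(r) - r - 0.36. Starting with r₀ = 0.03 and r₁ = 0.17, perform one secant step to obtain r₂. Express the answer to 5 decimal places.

p(0.03) = -0.2628381, p(0.17) = 0.1839356
r₂ = 0.1700000 − 0.1839356·(0.1700000 − 0.0300000) / (0.1839356 − (-0.2628381)) = 0.1700000 − (0.0257510)/(0.4467738) = 0.1123624

0.11236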